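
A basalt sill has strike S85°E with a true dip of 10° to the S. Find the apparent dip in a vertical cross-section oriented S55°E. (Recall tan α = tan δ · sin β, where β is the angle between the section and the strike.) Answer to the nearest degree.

5°

The strike is S85°E and the section trends S55°E; the acute angle between them is β = 30°.
tan(apparent dip) = tan 10° · sin 30° = 0.0882
α = arctan(0.0882) = 5.04°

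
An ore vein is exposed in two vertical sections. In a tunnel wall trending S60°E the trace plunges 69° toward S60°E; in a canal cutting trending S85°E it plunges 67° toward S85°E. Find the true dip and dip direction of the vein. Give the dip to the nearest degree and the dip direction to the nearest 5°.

Represent each trace as a vector plunging at its apparent dip toward its trend (east-north-up frame): v₁ = (0.310, -0.179, -0.934), v₂ = (0.389, -0.034, -0.921).
n = v₁ × v₂ = (0.133, -0.078, 0.059) (taken with n_z > 0).
Dip δ = arctan(|n_h|/n_z) = arctan(0.154/0.059) = 69.0°.
The horizontal component of n points toward azimuth atan2(n_x, n_y) = 120°, the dip direction.

true dip 69°, dip direction 120°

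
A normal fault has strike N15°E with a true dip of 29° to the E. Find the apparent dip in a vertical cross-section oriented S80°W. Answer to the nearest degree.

The section lies 65° from the strike.
tan α = tan 29° × sin 65° = 0.5543 × 0.9063 = 0.5024
apparent dip = arctan 0.5024 = 26.67°

27°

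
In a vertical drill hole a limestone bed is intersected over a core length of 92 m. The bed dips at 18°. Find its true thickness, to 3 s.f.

True thickness t = h · cos(dip) = 92 × cos 18°
t = 92 × 0.9511 = 87.497 m

87.5 m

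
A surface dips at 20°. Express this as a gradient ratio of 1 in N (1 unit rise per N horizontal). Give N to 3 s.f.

1 : N means tan θ = 1/N, so N = 1/tan 20° = 1/0.3640

1 in 2.75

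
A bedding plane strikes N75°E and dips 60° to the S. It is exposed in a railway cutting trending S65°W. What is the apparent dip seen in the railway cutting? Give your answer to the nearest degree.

17°

Angle between strike (N75°E) and section (S65°W): β = 10°.
tan(apparent dip) = tan 60° · sin 10° = 0.3008
apparent dip = arctan 0.3008 = 16.74°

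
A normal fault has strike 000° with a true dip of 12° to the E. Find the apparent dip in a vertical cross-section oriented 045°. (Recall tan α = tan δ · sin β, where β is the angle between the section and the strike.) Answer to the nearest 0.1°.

8.5°

The strike is 000° and the section trends 045°; the acute angle between them is β = 45°.
tan(apparent dip) = tan 12° · sin 45° = 0.1503
apparent dip = arctan 0.1503 = 8.55°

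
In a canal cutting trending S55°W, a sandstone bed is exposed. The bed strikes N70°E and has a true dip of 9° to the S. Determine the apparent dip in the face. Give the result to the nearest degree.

2°

The section lies 15° from the strike.
tan α = tan 9° × sin 15° = 0.1584 × 0.2588 = 0.0410
α = arctan(0.0410) = 2.35°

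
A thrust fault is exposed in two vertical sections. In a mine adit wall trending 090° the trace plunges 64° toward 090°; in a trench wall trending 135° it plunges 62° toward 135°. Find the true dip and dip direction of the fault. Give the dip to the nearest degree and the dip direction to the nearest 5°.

Represent each trace as a vector plunging at its apparent dip toward its trend (east-north-up frame): v₁ = (0.438, 0.000, -0.899), v₂ = (0.332, -0.332, -0.883).
n = v₁ × v₂ = (0.298, -0.089, 0.146) (taken with n_z > 0).
tan δ = √(n_x²+n_y²)/n_z = 0.311/0.146, so δ = 64.9°.
The horizontal component of n points toward azimuth atan2(n_x, n_y) = 107°, the dip direction.

true dip 65°, dip direction 105°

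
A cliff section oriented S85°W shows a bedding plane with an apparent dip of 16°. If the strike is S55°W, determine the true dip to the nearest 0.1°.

β = acute angle between strike S55°W and section S85°W = 30°.
tan δ = tan α / sin β = tan 16° / sin 30° = 0.2867 / 0.5000 = 0.5735
δ = arctan(0.5735) = 29.83°

29.8°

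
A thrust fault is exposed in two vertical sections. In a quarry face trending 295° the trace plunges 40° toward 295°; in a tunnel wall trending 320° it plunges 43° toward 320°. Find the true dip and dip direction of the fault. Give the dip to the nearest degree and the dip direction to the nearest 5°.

Represent each trace as a vector plunging at its apparent dip toward its trend (east-north-up frame): v₁ = (-0.694, 0.324, -0.643), v₂ = (-0.470, 0.560, -0.682).
Cross product v₁ × v₂ gives the pole to the plane: n ∝ (-0.139, 0.171, 0.237).
True dip = arccos(n_z / |n|) = arccos(0.7313) = 43.0°.
Dip direction = azimuth of (n_x, n_y) = atan2(-0.139, 0.171) = 321°.

true dip 43°, dip direction 320°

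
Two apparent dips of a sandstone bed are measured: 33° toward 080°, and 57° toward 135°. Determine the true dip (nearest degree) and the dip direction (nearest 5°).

Represent each trace as a vector plunging at its apparent dip toward its trend (east-north-up frame): v₁ = (0.826, 0.146, -0.545), v₂ = (0.385, -0.385, -0.839).
Cross product v₁ × v₂ gives the pole to the plane: n ∝ (0.332, -0.483, 0.374).
tan δ = √(n_x²+n_y²)/n_z = 0.586/0.374, so δ = 57.4°.
Dip direction = azimuth of (n_x, n_y) = atan2(0.332, -0.483) = 146°.

true dip 57°, dip direction 145°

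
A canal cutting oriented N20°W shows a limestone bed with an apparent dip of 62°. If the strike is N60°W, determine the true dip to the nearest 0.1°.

71.1°

β = acute angle between strike N60°W and section N20°W = 40°.
tan(true dip) = tan 62° / sin 40° = 2.9259
δ = arctan(2.9259) = 71.13°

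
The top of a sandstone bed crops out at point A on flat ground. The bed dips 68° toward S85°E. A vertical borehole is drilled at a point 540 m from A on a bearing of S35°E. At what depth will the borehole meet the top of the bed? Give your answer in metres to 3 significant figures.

859 m

The hole lies 50° from the dip direction, so the down-dip offset is 540 × cos 50° = 347.11 m.
Depth = down-dip offset × tan(dip) = 347.11 × tan 68° = 347.11 × 2.4751
Depth = 859.12 m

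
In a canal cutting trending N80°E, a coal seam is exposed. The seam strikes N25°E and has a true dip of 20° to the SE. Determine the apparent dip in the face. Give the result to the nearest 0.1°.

16.6°

Angle between strike (N25°E) and section (N80°E): β = 55°.
tan α = tan 20° × sin 55° = 0.3640 × 0.8192 = 0.2981
α = arctan(0.2981) = 16.60°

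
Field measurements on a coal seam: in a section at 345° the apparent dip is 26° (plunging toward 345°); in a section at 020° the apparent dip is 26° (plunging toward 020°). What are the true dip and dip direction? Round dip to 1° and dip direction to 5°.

Each apparent-dip line lies in the plane. As unit vectors (x east, y north, z up), v₁ plunges 26°→345° and v₂ plunges 26°→020°.
Cross product v₁ × v₂ gives the pole to the plane: n ∝ (0.010, 0.237, 0.463).
True dip = arccos(n_z / |n|) = arccos(0.8903) = 27.1°.
Dip direction = azimuth of (n_x, n_y) = atan2(0.010, 0.237) = 3°.

true dip 27°, dip direction 005°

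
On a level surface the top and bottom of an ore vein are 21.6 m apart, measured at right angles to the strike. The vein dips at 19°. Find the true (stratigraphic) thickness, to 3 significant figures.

True thickness t = w · sin(dip) = 21.6 × sin 19°
t = 21.6 × 0.3256 = 7.032 m

7.03 m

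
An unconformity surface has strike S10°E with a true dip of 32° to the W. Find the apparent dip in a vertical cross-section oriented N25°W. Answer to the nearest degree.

The strike is S10°E and the section trends N25°W; the acute angle between them is β = 15°.
tan α = tan 32° × sin 15° = 0.6249 × 0.2588 = 0.1617
apparent dip = arctan 0.1617 = 9.19°

9°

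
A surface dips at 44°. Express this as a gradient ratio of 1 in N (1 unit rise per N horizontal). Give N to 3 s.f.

1 : N means tan θ = 1/N, so N = 1/tan 44° = 1/0.9657

1 in 1.04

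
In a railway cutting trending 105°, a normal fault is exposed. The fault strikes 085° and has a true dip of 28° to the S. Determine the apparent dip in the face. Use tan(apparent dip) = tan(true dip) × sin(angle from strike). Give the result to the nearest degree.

10°

The strike is 085° and the section trends 105°; the acute angle between them is β = 20°.
tan α = tan 28° × sin 20° = 0.5317 × 0.3420 = 0.1819
apparent dip = arctan 0.1819 = 10.31°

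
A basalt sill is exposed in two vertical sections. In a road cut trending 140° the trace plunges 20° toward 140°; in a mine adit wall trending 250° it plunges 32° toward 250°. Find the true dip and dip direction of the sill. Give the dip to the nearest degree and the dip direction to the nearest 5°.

true dip 41°, dip direction 205°

Each apparent-dip line lies in the plane. As unit vectors (x east, y north, z up), v₁ plunges 20°→140° and v₂ plunges 32°→250°.
n = v₁ × v₂ = (-0.282, -0.593, 0.749) (taken with n_z > 0).
tan δ = √(n_x²+n_y²)/n_z = 0.656/0.749, so δ = 41.2°.
Dip direction = azimuth of (n_x, n_y) = atan2(-0.282, -0.593) = 205°.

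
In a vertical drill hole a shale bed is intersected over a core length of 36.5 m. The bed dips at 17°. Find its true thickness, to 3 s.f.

True thickness t = h · cos(dip) = 36.5 × cos 17°
t = 36.5 × 0.9563 = 34.905 m

34.9 m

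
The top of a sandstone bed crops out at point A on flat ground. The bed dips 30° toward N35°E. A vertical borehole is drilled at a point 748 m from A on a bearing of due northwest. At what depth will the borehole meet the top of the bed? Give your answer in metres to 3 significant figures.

75.0 m

The hole lies 80° from the dip direction, so the down-dip offset is 748 × cos 80° = 129.89 m.
Depth = down-dip offset × tan(dip) = 129.89 × tan 30° = 129.89 × 0.5774
Depth = 74.99 m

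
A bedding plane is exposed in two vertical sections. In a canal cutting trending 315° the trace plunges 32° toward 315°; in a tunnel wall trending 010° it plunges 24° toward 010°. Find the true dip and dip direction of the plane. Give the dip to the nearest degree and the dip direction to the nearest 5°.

true dip 32°, dip direction 325°

Represent each trace as a vector plunging at its apparent dip toward its trend (east-north-up frame): v₁ = (-0.600, 0.600, -0.530), v₂ = (0.159, 0.900, -0.407).
n = v₁ × v₂ = (-0.233, 0.328, 0.635) (taken with n_z > 0).
tan δ = √(n_x²+n_y²)/n_z = 0.402/0.635, so δ = 32.4°.
Dip direction = azimuth of (n_x, n_y) = atan2(-0.233, 0.328) = 325°.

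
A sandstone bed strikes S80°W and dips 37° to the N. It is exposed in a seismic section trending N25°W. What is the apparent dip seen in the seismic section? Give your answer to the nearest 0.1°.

36.1°

Angle between strike (S80°W) and section (N25°W): β = 75°.
tan(apparent dip) = tan 37° · sin 75° = 0.7279
apparent dip = arctan 0.7279 = 36.05°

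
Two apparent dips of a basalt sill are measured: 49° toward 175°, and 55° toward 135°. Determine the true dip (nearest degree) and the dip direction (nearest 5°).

true dip 55°, dip direction 140°

Represent each trace as a vector plunging at its apparent dip toward its trend (east-north-up frame): v₁ = (0.057, -0.654, -0.755), v₂ = (0.406, -0.406, -0.819).
n = v₁ × v₂ = (0.229, -0.259, 0.242) (taken with n_z > 0).
Dip δ = arctan(|n_h|/n_z) = arctan(0.346/0.242) = 55.1°.
Dip direction = azimuth of (n_x, n_y) = atan2(0.229, -0.259) = 139°.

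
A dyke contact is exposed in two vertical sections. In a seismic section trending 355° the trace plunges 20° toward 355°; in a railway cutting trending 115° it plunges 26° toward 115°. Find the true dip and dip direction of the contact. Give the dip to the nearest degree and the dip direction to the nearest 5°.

true dip 41°, dip direction 060°

Represent each trace as a vector plunging at its apparent dip toward its trend (east-north-up frame): v₁ = (-0.082, 0.936, -0.342), v₂ = (0.815, -0.380, -0.438).
n = v₁ × v₂ = (0.540, 0.315, 0.731) (taken with n_z > 0).
True dip = arccos(n_z / |n|) = arccos(0.7602) = 40.5°.
Dip direction = azimuth of (n_x, n_y) = atan2(0.540, 0.315) = 60°.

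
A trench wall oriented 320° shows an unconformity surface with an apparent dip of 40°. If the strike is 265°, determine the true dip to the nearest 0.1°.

45.7°

The section is 55° from the strike.
tan δ = tan α / sin β = tan 40° / sin 55° = 0.8391 / 0.8192 = 1.0244
true dip = arctan 1.0244 = 45.69°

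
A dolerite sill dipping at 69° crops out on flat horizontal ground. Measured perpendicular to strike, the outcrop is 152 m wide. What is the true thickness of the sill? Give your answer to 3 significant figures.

142 m

True thickness t = w · sin(dip) = 152 × sin 69°
t = 152 × 0.9336 = 141.904 m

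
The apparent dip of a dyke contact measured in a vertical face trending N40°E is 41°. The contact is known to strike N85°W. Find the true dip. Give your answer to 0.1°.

β = acute angle between strike N85°W and section N40°E = 55°.
tan δ = tan α / sin β = tan 41° / sin 55° = 0.8693 / 0.8192 = 1.0612
true dip = arctan 1.0612 = 46.70°

46.7°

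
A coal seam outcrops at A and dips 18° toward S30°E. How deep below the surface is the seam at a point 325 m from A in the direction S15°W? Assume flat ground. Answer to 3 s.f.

74.7 m

The hole lies 45° from the dip direction, so the down-dip offset is 325 × cos 45° = 229.81 m.
Depth = down-dip offset × tan(dip) = 229.81 × tan 18° = 229.81 × 0.3249
Depth = 74.67 m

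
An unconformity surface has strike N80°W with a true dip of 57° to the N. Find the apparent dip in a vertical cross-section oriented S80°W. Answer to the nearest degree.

28°

Angle between strike (N80°W) and section (S80°W): β = 20°.
tan(apparent dip) = tan 57° · sin 20° = 0.5267
apparent dip = arctan 0.5267 = 27.77°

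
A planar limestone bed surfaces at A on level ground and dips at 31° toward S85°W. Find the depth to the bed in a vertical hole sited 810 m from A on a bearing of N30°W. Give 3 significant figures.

206 m

The hole lies 65° from the dip direction, so the down-dip offset is 810 × cos 65° = 342.32 m.
Depth = down-dip offset × tan(dip) = 342.32 × tan 31° = 342.32 × 0.6009
Depth = 205.69 m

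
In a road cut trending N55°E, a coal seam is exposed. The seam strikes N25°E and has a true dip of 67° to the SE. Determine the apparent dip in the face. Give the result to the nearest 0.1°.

49.7°

The strike is N25°E and the section trends N55°E; the acute angle between them is β = 30°.
tan α = tan 67° × sin 30° = 2.3559 × 0.5000 = 1.1779
α = arctan(1.1779) = 49.67°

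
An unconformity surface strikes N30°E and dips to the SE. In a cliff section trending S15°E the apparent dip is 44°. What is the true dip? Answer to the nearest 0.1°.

53.8°

The section is 45° from the strike.
tan(true dip) = tan 44° / sin 45° = 1.3657
true dip = arctan 1.3657 = 53.79°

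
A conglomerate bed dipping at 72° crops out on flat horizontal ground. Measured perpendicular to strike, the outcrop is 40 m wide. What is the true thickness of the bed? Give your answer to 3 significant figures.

38.0 m

True thickness t = w · sin(dip) = 40 × sin 72°
t = 40 × 0.9511 = 38.042 m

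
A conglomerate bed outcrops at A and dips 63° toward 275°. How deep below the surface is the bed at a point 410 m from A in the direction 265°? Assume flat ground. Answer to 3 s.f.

The hole lies 10° from the dip direction, so the down-dip offset is 410 × cos 10° = 403.77 m.
Depth = down-dip offset × tan(dip) = 403.77 × tan 63° = 403.77 × 1.9626
Depth = 792.45 m

792 m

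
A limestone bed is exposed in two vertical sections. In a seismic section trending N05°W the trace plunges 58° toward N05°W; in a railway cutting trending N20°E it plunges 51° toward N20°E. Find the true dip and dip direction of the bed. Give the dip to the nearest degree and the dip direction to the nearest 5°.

true dip 59°, dip direction 335°

Represent each trace as a vector plunging at its apparent dip toward its trend (east-north-up frame): v₁ = (-0.046, 0.528, -0.848), v₂ = (0.215, 0.591, -0.777).
Cross product v₁ × v₂ gives the pole to the plane: n ∝ (-0.091, 0.218, 0.141).
Dip δ = arctan(|n_h|/n_z) = arctan(0.237/0.141) = 59.2°.
The horizontal component of n points toward azimuth atan2(n_x, n_y) = 337°, the dip direction.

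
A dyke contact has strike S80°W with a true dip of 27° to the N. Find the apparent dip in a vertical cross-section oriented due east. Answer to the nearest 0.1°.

5.1°

Angle between strike (S80°W) and section (due east): β = 10°.
tan(apparent dip) = tan 27° · sin 10° = 0.0885
α = arctan(0.0885) = 5.06°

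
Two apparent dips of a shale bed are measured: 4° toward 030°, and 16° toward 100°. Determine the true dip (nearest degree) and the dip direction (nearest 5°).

true dip 16°, dip direction 105°

The two traces are lines in the plane: v₁ = (sin 30°·cos 4°, cos 30°·cos 4°, −sin 4°), v₂ = (sin 100°·cos 16°, cos 100°·cos 16°, −sin 16°).
Cross product v₁ × v₂ gives the pole to the plane: n ∝ (0.250, -0.071, 0.901).
True dip = arccos(n_z / |n|) = arccos(0.9609) = 16.1°.
Dip direction = atan2(0.250, -0.071) = 106° (azimuth of n's horizontal projection).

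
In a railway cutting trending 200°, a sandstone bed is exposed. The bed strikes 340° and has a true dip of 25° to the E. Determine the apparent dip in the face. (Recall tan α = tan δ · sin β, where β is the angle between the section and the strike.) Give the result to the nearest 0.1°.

16.7°

Angle between strike (340°) and section (200°): β = 40°.
tan(apparent dip) = tan 25° · sin 40° = 0.2997
α = arctan(0.2997) = 16.69°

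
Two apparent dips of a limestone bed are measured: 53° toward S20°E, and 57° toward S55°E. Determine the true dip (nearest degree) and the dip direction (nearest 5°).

Each apparent-dip line lies in the plane. As unit vectors (x east, y north, z up), v₁ plunges 53°→S20°E and v₂ plunges 57°→S55°E.
Cross product v₁ × v₂ gives the pole to the plane: n ∝ (0.225, -0.184, 0.188).
True dip = arccos(n_z / |n|) = arccos(0.5436) = 57.1°.
Dip direction = azimuth of (n_x, n_y) = atan2(0.225, -0.184) = 129°.

true dip 57°, dip direction 130°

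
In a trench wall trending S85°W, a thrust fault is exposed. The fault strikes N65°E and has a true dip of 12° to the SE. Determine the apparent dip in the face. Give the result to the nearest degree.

The strike is N65°E and the section trends S85°W; the acute angle between them is β = 20°.
tan(apparent dip) = tan 12° · sin 20° = 0.0727
α = arctan(0.0727) = 4.16°

4°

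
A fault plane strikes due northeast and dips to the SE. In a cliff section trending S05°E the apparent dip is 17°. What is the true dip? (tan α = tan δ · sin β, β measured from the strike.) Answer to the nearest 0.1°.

β = acute angle between strike due northeast and section S05°E = 50°.
tan(true dip) = tan 17° / sin 50° = 0.3991
δ = arctan(0.3991) = 21.76°

21.8°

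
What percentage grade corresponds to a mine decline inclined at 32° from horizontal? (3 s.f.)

62.5%

grade % = 100 × tan 32° = 100 × 0.6249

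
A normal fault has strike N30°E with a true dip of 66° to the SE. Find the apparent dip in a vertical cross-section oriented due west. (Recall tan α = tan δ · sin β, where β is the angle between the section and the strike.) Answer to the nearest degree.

63°

Angle between strike (N30°E) and section (due west): β = 60°.
tan(apparent dip) = tan 66° · sin 60° = 1.9451
α = arctan(1.9451) = 62.79°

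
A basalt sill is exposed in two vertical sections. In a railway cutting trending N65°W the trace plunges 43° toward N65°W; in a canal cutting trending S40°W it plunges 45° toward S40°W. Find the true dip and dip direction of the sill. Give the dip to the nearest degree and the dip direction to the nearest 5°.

The two traces are lines in the plane: v₁ = (sin 295°·cos 43°, cos 295°·cos 43°, −sin 43°), v₂ = (sin 220°·cos 45°, cos 220°·cos 45°, −sin 45°).
n = v₁ × v₂ = (-0.588, -0.159, 0.500) (taken with n_z > 0).
tan δ = √(n_x²+n_y²)/n_z = 0.609/0.500, so δ = 50.6°.
Dip direction = atan2(-0.588, -0.159) = 255° (azimuth of n's horizontal projection).

true dip 51°, dip direction 255°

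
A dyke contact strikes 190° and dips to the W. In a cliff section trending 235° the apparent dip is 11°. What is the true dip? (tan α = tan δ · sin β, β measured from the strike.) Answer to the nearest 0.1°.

15.4°

The section is 45° from the strike.
tan(true dip) = tan 11° / sin 45° = 0.2749
δ = arctan(0.2749) = 15.37°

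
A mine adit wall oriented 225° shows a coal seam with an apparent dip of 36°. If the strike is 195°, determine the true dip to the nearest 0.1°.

55.5°

The section is 30° from the strike.
tan(true dip) = tan 36° / sin 30° = 1.4531
true dip = arctan 1.4531 = 55.46°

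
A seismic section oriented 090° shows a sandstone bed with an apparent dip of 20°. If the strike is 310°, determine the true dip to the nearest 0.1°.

β = acute angle between strike 310° and section 090° = 40°.
tan δ = tan α / sin β = tan 20° / sin 40° = 0.3640 / 0.6428 = 0.5662
δ = arctan(0.5662) = 29.52°

29.5°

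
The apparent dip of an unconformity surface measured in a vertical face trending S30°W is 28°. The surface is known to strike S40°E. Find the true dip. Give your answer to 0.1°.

The section is 70° from the strike.
tan(true dip) = tan 28° / sin 70° = 0.5658
true dip = arctan 0.5658 = 29.50°

29.5°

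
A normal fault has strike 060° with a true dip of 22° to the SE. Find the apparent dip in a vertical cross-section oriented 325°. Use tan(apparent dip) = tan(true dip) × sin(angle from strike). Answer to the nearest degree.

Angle between strike (060°) and section (325°): β = 85°.
tan(apparent dip) = tan 22° · sin 85° = 0.4025
α = arctan(0.4025) = 21.92°

22°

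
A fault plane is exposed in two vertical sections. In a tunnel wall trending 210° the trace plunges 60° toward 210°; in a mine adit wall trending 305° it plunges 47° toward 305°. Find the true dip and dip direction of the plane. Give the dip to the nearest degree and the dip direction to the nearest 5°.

true dip 65°, dip direction 245°

Represent each trace as a vector plunging at its apparent dip toward its trend (east-north-up frame): v₁ = (-0.250, -0.433, -0.866), v₂ = (-0.559, 0.391, -0.731).
n = v₁ × v₂ = (-0.655, -0.301, 0.340) (taken with n_z > 0).
tan δ = √(n_x²+n_y²)/n_z = 0.721/0.340, so δ = 64.8°.
The horizontal component of n points toward azimuth atan2(n_x, n_y) = 245°, the dip direction.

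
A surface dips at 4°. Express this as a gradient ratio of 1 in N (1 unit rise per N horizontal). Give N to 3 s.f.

1 in 14.3

1 : N means tan θ = 1/N, so N = 1/tan 4° = 1/0.0699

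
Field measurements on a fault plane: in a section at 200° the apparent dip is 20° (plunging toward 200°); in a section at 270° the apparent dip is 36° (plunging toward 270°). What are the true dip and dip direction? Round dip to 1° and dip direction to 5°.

The two traces are lines in the plane: v₁ = (sin 200°·cos 20°, cos 200°·cos 20°, −sin 20°), v₂ = (sin 270°·cos 36°, cos 270°·cos 36°, −sin 36°).
Cross product v₁ × v₂ gives the pole to the plane: n ∝ (-0.519, -0.088, 0.714).
tan δ = √(n_x²+n_y²)/n_z = 0.526/0.714, so δ = 36.4°.
The horizontal component of n points toward azimuth atan2(n_x, n_y) = 260°, the dip direction.

true dip 36°, dip direction 260°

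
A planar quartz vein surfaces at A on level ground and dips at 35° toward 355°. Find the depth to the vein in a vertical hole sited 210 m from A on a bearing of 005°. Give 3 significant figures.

The hole lies 10° from the dip direction, so the down-dip offset is 210 × cos 10° = 206.81 m.
Depth = down-dip offset × tan(dip) = 206.81 × tan 35° = 206.81 × 0.7002
Depth = 144.81 m

145 m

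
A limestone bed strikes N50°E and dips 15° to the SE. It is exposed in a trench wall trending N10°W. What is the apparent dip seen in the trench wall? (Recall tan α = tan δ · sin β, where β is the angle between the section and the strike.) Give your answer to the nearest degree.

13°

Angle between strike (N50°E) and section (N10°W): β = 60°.
tan α = tan 15° × sin 60° = 0.2679 × 0.8660 = 0.2321
α = arctan(0.2321) = 13.06°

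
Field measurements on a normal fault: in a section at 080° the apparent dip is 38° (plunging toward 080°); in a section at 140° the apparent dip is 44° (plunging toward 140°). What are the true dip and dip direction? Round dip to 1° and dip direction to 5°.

Represent each trace as a vector plunging at its apparent dip toward its trend (east-north-up frame): v₁ = (0.776, 0.137, -0.616), v₂ = (0.462, -0.551, -0.695).
n = v₁ × v₂ = (0.434, -0.254, 0.491) (taken with n_z > 0).
Dip δ = arctan(|n_h|/n_z) = arctan(0.503/0.491) = 45.7°.
The horizontal component of n points toward azimuth atan2(n_x, n_y) = 120°, the dip direction.

true dip 46°, dip direction 120°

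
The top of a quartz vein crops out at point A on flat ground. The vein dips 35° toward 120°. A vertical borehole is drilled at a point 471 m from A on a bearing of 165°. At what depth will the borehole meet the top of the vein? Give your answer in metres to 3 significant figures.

233 m

The hole lies 45° from the dip direction, so the down-dip offset is 471 × cos 45° = 333.05 m.
Depth = down-dip offset × tan(dip) = 333.05 × tan 35° = 333.05 × 0.7002
Depth = 233.20 m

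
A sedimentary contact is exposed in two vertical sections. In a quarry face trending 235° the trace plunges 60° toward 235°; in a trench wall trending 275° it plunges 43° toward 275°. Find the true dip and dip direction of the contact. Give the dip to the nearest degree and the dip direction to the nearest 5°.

true dip 61°, dip direction 215°

Each apparent-dip line lies in the plane. As unit vectors (x east, y north, z up), v₁ plunges 60°→235° and v₂ plunges 43°→275°.
The plane normal is n = v₁ × v₂ ∝ (-0.251, -0.352, 0.235).
True dip = arccos(n_z / |n|) = arccos(0.4780) = 61.4°.
Dip direction = azimuth of (n_x, n_y) = atan2(-0.251, -0.352) = 215°.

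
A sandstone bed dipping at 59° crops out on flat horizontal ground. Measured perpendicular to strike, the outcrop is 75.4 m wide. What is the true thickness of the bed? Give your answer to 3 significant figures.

64.6 m

True thickness t = w · sin(dip) = 75.4 × sin 59°
t = 75.4 × 0.8572 = 64.630 m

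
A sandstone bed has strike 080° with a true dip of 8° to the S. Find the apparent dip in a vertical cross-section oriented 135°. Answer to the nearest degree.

Angle between strike (080°) and section (135°): β = 55°.
tan α = tan 8° × sin 55° = 0.1405 × 0.8192 = 0.1151
α = arctan(0.1151) = 6.57°

7°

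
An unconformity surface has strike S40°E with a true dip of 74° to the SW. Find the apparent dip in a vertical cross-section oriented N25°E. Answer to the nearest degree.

The strike is S40°E and the section trends N25°E; the acute angle between them is β = 65°.
tan α = tan 74° × sin 65° = 3.4874 × 0.9063 = 3.1607
apparent dip = arctan 3.1607 = 72.44°

72°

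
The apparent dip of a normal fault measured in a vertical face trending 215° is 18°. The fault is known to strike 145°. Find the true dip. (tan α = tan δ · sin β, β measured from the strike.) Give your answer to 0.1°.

β = acute angle between strike 145° and section 215° = 70°.
tan δ = tan α / sin β = tan 18° / sin 70° = 0.3249 / 0.9397 = 0.3458
true dip = arctan 0.3458 = 19.07°

19.1°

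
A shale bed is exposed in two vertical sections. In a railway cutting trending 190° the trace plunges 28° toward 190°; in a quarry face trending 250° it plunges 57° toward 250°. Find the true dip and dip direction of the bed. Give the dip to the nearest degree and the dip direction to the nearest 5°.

Represent each trace as a vector plunging at its apparent dip toward its trend (east-north-up frame): v₁ = (-0.153, -0.870, -0.469), v₂ = (-0.512, -0.186, -0.839).
Cross product v₁ × v₂ gives the pole to the plane: n ∝ (-0.642, -0.112, 0.416).
tan δ = √(n_x²+n_y²)/n_z = 0.651/0.416, so δ = 57.4°.
Dip direction = azimuth of (n_x, n_y) = atan2(-0.642, -0.112) = 260°.

true dip 57°, dip direction 260°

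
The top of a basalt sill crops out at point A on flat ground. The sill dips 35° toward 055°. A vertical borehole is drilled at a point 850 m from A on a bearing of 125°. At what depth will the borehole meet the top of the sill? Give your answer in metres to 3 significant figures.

204 m

The hole lies 70° from the dip direction, so the down-dip offset is 850 × cos 70° = 290.72 m.
Depth = down-dip offset × tan(dip) = 290.72 × tan 35° = 290.72 × 0.7002
Depth = 203.56 m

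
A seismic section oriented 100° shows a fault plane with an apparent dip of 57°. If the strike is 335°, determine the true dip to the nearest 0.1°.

The section is 55° from the strike.
tan(true dip) = tan 57° / sin 55° = 1.8798
δ = arctan(1.8798) = 61.99°

62.0°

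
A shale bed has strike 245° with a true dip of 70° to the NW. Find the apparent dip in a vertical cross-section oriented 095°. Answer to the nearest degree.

The section lies 30° from the strike.
tan α = tan 70° × sin 30° = 2.7475 × 0.5000 = 1.3737
α = arctan(1.3737) = 53.95°

54°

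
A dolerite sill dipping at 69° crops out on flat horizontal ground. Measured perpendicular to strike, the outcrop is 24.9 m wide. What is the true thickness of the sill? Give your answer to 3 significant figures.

23.2 m

True thickness t = w · sin(dip) = 24.9 × sin 69°
t = 24.9 × 0.9336 = 23.246 m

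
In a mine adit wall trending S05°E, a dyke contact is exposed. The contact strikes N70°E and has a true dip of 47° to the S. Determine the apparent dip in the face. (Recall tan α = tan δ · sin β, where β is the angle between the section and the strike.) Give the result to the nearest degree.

Angle between strike (N70°E) and section (S05°E): β = 75°.
tan(apparent dip) = tan 47° · sin 75° = 1.0358
apparent dip = arctan 1.0358 = 46.01°

46°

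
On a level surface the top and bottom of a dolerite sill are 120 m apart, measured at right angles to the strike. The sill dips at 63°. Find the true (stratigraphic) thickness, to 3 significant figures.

107 m

True thickness t = w · sin(dip) = 120 × sin 63°
t = 120 × 0.8910 = 106.921 m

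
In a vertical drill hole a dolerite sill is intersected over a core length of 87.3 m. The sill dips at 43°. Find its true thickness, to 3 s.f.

63.8 m

True thickness t = h · cos(dip) = 87.3 × cos 43°
t = 87.3 × 0.7314 = 63.847 m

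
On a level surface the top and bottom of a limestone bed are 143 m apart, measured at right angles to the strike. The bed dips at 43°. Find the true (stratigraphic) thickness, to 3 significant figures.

True thickness t = w · sin(dip) = 143 × sin 43°
t = 143 × 0.6820 = 97.526 m

97.5 m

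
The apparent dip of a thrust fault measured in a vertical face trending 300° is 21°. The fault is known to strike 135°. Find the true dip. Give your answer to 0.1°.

56.0°

β = acute angle between strike 135° and section 300° = 15°.
tan(true dip) = tan 21° / sin 15° = 1.4831
true dip = arctan 1.4831 = 56.01°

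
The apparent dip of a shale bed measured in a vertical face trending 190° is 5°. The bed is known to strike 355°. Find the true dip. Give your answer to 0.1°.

18.7°

β = acute angle between strike 355° and section 190° = 15°.
tan δ = tan α / sin β = tan 5° / sin 15° = 0.0875 / 0.2588 = 0.3380
true dip = arctan 0.3380 = 18.68°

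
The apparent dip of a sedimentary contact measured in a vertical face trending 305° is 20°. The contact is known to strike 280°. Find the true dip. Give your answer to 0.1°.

40.7°

The section is 25° from the strike.
tan δ = tan α / sin β = tan 20° / sin 25° = 0.3640 / 0.4226 = 0.8612
δ = arctan(0.8612) = 40.74°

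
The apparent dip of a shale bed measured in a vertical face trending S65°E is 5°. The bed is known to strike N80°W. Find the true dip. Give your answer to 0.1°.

The section is 15° from the strike.
tan(true dip) = tan 5° / sin 15° = 0.3380
true dip = arctan 0.3380 = 18.68°

18.7°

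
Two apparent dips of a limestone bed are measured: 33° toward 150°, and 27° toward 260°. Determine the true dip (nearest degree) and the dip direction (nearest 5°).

The two traces are lines in the plane: v₁ = (sin 150°·cos 33°, cos 150°·cos 33°, −sin 33°), v₂ = (sin 260°·cos 27°, cos 260°·cos 27°, −sin 27°).
Cross product v₁ × v₂ gives the pole to the plane: n ∝ (-0.245, -0.668, 0.702).
Dip δ = arctan(|n_h|/n_z) = arctan(0.712/0.702) = 45.4°.
Dip direction = atan2(-0.245, -0.668) = 200° (azimuth of n's horizontal projection).

true dip 45°, dip direction 200°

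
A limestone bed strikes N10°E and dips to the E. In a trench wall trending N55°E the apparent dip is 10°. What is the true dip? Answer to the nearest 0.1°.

14.0°

The section is 45° from the strike.
tan δ = tan α / sin β = tan 10° / sin 45° = 0.1763 / 0.7071 = 0.2494
δ = arctan(0.2494) = 14.00°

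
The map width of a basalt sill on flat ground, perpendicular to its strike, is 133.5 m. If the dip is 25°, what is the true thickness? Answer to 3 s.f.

True thickness t = w · sin(dip) = 133.5 × sin 25°
t = 133.5 × 0.4226 = 56.420 m

56.4 m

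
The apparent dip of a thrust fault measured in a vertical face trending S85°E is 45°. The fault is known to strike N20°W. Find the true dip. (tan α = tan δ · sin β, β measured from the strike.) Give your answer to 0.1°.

47.8°

The section is 65° from the strike.
tan δ = tan α / sin β = tan 45° / sin 65° = 1.0000 / 0.9063 = 1.1034
δ = arctan(1.1034) = 47.81°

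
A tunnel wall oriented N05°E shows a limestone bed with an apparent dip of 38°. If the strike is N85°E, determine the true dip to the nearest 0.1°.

β = acute angle between strike N85°E and section N05°E = 80°.
tan δ = tan α / sin β = tan 38° / sin 80° = 0.7813 / 0.9848 = 0.7933
δ = arctan(0.7933) = 38.43°

38.4°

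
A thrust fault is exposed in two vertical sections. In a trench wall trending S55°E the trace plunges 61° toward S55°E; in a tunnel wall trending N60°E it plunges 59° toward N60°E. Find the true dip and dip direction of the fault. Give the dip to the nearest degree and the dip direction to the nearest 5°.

true dip 64°, dip direction 095°

Each apparent-dip line lies in the plane. As unit vectors (x east, y north, z up), v₁ plunges 61°→S55°E and v₂ plunges 59°→N60°E.
The plane normal is n = v₁ × v₂ ∝ (0.464, -0.050, 0.226).
True dip = arccos(n_z / |n|) = arccos(0.4367) = 64.1°.
The horizontal component of n points toward azimuth atan2(n_x, n_y) = 96°, the dip direction.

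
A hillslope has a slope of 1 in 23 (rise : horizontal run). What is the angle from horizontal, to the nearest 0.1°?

tan θ = 1/23 = 0.0435
θ = arctan(0.0435) = 2.49°

2.5°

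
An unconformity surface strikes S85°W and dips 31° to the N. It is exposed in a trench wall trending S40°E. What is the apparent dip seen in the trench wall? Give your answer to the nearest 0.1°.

The strike is S85°W and the section trends S40°E; the acute angle between them is β = 55°.
tan α = tan 31° × sin 55° = 0.6009 × 0.8192 = 0.4922
α = arctan(0.4922) = 26.21°

26.2°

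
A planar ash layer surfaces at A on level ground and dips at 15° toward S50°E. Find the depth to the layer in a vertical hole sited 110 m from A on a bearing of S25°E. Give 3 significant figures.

26.7 m

The hole lies 25° from the dip direction, so the down-dip offset is 110 × cos 25° = 99.69 m.
Depth = down-dip offset × tan(dip) = 99.69 × tan 15° = 99.69 × 0.2679
Depth = 26.71 m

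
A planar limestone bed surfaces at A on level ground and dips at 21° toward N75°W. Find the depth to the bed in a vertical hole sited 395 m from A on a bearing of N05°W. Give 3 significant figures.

51.9 m

The hole lies 70° from the dip direction, so the down-dip offset is 395 × cos 70° = 135.10 m.
Depth = down-dip offset × tan(dip) = 135.10 × tan 21° = 135.10 × 0.3839
Depth = 51.86 m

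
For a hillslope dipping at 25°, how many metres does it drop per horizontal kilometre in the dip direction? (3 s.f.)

drop per km = 1000 × tan 25° = 1000 × 0.4663

466 m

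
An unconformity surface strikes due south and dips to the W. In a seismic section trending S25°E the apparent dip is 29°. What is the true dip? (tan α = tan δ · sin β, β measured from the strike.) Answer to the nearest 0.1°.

52.7°

β = acute angle between strike due south and section S25°E = 25°.
tan(true dip) = tan 29° / sin 25° = 1.3116
δ = arctan(1.3116) = 52.68°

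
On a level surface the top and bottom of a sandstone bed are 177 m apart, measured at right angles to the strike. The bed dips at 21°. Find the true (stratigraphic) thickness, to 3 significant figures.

63.4 m

True thickness t = w · sin(dip) = 177 × sin 21°
t = 177 × 0.3584 = 63.431 m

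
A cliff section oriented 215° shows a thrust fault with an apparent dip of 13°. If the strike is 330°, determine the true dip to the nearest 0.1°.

14.3°

The section is 65° from the strike.
tan(true dip) = tan 13° / sin 65° = 0.2547
true dip = arctan 0.2547 = 14.29°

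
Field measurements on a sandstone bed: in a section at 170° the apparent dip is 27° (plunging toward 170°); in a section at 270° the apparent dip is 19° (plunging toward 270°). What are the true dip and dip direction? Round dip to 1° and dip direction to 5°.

true dip 34°, dip direction 210°

Each apparent-dip line lies in the plane. As unit vectors (x east, y north, z up), v₁ plunges 27°→170° and v₂ plunges 19°→270°.
The plane normal is n = v₁ × v₂ ∝ (-0.286, -0.480, 0.830).
True dip = arccos(n_z / |n|) = arccos(0.8297) = 33.9°.
Dip direction = azimuth of (n_x, n_y) = atan2(-0.286, -0.480) = 211°.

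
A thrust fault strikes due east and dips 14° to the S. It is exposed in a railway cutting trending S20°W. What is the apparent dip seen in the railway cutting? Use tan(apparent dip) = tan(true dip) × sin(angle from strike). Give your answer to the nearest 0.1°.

Angle between strike (due east) and section (S20°W): β = 70°.
tan(apparent dip) = tan 14° · sin 70° = 0.2343
apparent dip = arctan 0.2343 = 13.19°

13.2°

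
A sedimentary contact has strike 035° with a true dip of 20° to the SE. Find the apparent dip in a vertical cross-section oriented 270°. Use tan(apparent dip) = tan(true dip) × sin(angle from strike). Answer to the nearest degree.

17°

The section lies 55° from the strike.
tan(apparent dip) = tan 20° · sin 55° = 0.2981
α = arctan(0.2981) = 16.60°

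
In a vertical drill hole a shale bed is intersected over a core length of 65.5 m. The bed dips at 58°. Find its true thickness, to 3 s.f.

34.7 m

True thickness t = h · cos(dip) = 65.5 × cos 58°
t = 65.5 × 0.5299 = 34.710 m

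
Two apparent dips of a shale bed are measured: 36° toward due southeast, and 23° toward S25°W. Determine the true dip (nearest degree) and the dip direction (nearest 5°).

true dip 37°, dip direction 150°

Represent each trace as a vector plunging at its apparent dip toward its trend (east-north-up frame): v₁ = (0.572, -0.572, -0.588), v₂ = (-0.389, -0.834, -0.391).
n = v₁ × v₂ = (0.267, -0.452, 0.700) (taken with n_z > 0).
tan δ = √(n_x²+n_y²)/n_z = 0.525/0.700, so δ = 36.9°.
The horizontal component of n points toward azimuth atan2(n_x, n_y) = 149°, the dip direction.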